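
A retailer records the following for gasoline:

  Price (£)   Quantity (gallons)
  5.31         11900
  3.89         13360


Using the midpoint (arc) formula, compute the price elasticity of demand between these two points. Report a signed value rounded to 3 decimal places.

%ΔQ = (13360 − 11900) / [(11900 + 13360)/2] = 1460/12630 = 0.115597…
%ΔP = (3.89 − 5.31) / [(5.31 + 3.89)/2] = -1.42/4.6 = -0.308695…
Arc Ed = %ΔQ / %ΔP = (1460/12630) / (-1.42/4.6) = -0.37447…

-0.374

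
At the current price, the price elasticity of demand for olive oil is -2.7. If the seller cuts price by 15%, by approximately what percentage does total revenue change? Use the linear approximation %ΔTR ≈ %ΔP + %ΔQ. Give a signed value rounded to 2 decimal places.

%ΔQ ≈ Ed × %ΔP = (-2.7) × (-15%) = +40.5000%
%ΔTR ≈ %ΔP + %ΔQ = (-15%) + (+40.5000%) = +25.5000%

+25.50%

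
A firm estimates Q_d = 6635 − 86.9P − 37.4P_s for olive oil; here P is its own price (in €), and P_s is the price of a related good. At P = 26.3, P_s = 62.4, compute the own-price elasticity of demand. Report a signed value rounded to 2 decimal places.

At the given values, Q_d = 6635 − 86.9(26.3) − 37.4(62.4) = 2015.77.
∂Q_d/∂P = −86.9.
E = (-86.9) × (26.3/2015.77) = -1.1337…

-1.13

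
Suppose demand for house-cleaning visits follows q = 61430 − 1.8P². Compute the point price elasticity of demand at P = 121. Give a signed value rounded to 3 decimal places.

-1.503

dq/dP = −2·1.8·P = -435.6. At P = 121, q = 35076.2.
Ed = (dq/dP)·(P/q) = (-435.6) × (121/35076.2) = -1.50265…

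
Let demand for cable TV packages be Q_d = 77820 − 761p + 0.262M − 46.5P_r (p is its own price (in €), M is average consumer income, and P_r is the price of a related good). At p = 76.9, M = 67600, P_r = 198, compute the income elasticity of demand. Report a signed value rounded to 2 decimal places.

At the given values, Q_d = 77820 − 761(76.9) + 0.262(67600) − 46.5(198) = 27803.3.
∂Q_d/∂M = 0.262.
E = (0.262) × (67600/27803.3) = 0.6370…

0.64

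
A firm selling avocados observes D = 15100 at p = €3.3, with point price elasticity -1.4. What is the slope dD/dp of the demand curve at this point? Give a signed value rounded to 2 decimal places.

-6406.06

Ed = (dD/dp)·(p/D) ⇒ dD/dp = Ed·D/p = (-1.4)·15100/3.3 = -6406.0606…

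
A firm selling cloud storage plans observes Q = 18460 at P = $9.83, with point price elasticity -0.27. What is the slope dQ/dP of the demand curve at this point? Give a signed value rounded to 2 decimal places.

Ed = (dQ/dP)·(P/Q) ⇒ dQ/dP = Ed·Q/P = (-0.27)·18460/9.83 = -507.0396…

-507.04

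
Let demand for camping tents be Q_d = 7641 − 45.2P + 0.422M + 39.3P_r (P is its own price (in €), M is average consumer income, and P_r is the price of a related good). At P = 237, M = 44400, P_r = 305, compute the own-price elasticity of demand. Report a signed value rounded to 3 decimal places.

At the given values, Q_d = 7641 − 45.2(237) + 0.422(44400) + 39.3(305) = 27651.9.
∂Q_d/∂P = −45.2.
E = (-45.2) × (237/27651.9) = -0.38740…

-0.387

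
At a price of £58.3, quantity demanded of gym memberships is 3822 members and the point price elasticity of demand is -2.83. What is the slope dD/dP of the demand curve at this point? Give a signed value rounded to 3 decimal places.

-185.528

Ed = (dD/dP)·(P/D) ⇒ dD/dP = Ed·D/P = (-2.83)·3822/58.3 = -185.52761…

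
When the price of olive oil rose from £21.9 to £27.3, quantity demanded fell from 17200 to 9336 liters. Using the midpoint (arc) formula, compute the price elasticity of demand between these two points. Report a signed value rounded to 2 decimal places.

-2.70

%ΔQ = (9336 − 17200) / [(17200 + 9336)/2] = -7864/13268 = -0.592704…
%ΔP = (27.3 − 21.9) / [(21.9 + 27.3)/2] = 5.4/24.6 = 0.219512…
Arc Ed = %ΔQ / %ΔP = (-7864/13268) / (5.4/24.6) = -2.7000…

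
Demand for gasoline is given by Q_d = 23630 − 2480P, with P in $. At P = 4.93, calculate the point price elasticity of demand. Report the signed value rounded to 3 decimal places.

dQ_d/dP = −2480. At P = 4.93, Q_d = 23630 − 2480(4.93) = 11403.6.
Ed = (dQ_d/dP)·(P/Q_d) = −2480 × (4.93/11403.6) = -1.07215…

-1.072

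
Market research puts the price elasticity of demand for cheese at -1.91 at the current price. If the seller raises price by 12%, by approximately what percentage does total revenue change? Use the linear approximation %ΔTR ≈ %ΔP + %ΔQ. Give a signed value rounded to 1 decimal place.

-10.9%

%ΔQ ≈ Ed × %ΔP = (-1.91) × (+12%) = -22.9200%
%ΔTR ≈ %ΔP + %ΔQ = (+12%) + (-22.9200%) = -10.9200%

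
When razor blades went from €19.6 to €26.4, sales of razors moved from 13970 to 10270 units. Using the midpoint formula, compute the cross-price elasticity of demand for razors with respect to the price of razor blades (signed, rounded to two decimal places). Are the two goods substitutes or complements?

%ΔQ_{razors} = (10270 − 13970)/avg = -3700/12120 = -0.305280…
%ΔP_{razor blades} = (26.4 − 19.6)/avg = 6.8/23 = 0.295652…
E_cross = (-3700/12120) / (6.8/23) = -1.0325…
E_cross < 0 ⇒ the goods are complements.

-1.03; complements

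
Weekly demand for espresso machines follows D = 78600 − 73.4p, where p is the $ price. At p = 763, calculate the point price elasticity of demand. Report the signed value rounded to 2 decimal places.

-2.48

dD/dp = −73.4. At p = 763, D = 78600 − 73.4(763) = 22595.8.
Ed = (dD/dp)·(p/D) = −73.4 × (763/22595.8) = -2.4785…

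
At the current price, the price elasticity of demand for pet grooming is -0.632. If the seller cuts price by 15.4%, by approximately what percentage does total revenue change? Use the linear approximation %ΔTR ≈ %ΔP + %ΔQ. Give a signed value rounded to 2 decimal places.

%ΔQ ≈ Ed × %ΔP = (-0.632) × (-15.4%) = +9.7328%
%ΔTR ≈ %ΔP + %ΔQ = (-15.4%) + (+9.7328%) = -5.6672%

-5.67%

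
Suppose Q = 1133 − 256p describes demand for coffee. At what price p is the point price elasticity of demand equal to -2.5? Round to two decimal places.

3.16

Ed = −256p/(1133 − 256p). Set this equal to -2.5:
256p = 2.5·(1133 − 256p) ⇒ 256p(1 + 2.5) = 2.5·1133
p = 2.5·1133 / (256·3.5) = 3.1612…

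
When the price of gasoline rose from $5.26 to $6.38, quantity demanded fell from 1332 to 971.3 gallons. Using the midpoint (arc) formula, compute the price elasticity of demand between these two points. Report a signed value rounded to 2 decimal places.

-1.63

%ΔQ = (971.3 − 1332) / [(1332 + 971.3)/2] = -360.7/1151.65 = -0.313202…
%ΔP = (6.38 − 5.26) / [(5.26 + 6.38)/2] = 1.12/5.82 = 0.192439…
Arc Ed = %ΔQ / %ΔP = (-360.7/1151.65) / (1.12/5.82) = -1.6275…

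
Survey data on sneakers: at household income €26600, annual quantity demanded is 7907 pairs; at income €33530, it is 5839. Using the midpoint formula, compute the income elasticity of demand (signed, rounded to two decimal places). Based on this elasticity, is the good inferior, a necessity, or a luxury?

-1.31; inferior

%ΔQ = (5839 − 7907)/[( 7907 + 5839)/2] = -2068/6873 = -0.300887…
%ΔIncome = (33530 − 26600)/[( 26600 + 33530)/2] = 6930/30065 = 0.230500…
E_income = (-2068/6873) / (6930/30065) = -1.3053…
E_income < 0 ⇒ inferior good.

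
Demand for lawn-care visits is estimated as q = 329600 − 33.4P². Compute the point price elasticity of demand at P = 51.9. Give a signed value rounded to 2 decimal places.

dq/dP = −2·33.4·P = -3466.92. At P = 51.9, q = 239633.426.
Ed = (dq/dP)·(P/q) = (-3466.92) × (51.9/239633.426) = -0.7508…

-0.75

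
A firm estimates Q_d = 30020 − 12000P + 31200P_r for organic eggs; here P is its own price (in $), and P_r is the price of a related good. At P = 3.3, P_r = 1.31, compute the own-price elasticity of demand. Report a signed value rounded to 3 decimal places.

At the given values, Q_d = 30020 − 12000(3.3) + 31200(1.31) = 31292.
∂Q_d/∂P = −12000.
E = (-12000) × (3.3/31292) = -1.26549…

-1.265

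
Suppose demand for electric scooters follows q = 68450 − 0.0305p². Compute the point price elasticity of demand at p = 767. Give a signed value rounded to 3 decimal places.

-0.711

dq/dp = −2·0.0305·p = -46.787. At p = 767, q = 50507.1855.
Ed = (dq/dp)·(p/q) = (-46.787) × (767/50507.1855) = -0.71050…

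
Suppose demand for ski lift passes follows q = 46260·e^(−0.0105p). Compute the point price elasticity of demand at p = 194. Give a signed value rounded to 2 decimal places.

dq/dp = −0.0105·q = -63.3486. At p = 194, q = 6033.2.
Ed = (dq/dp)·(p/q) = (-63.3486) × (194/6033.2) = -2.037

-2.04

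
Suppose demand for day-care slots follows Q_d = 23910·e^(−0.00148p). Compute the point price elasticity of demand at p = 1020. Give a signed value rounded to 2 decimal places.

dQ_d/dp = −0.00148·Q_d = -7.82042. At p = 1020, Q_d = 5284.07.
Ed = (dQ_d/dp)·(p/Q_d) = (-7.82042) × (1020/5284.07) = -1.5096

-1.51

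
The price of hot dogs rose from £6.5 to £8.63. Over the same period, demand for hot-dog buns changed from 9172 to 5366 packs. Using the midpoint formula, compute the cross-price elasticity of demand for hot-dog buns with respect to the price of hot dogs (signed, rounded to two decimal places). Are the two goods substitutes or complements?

-1.86; complements

%ΔQ_{hot-dog buns} = (5366 − 9172)/avg = -3806/7269 = -0.523593…
%ΔP_{hot dogs} = (8.63 − 6.5)/avg = 2.13/7.565 = 0.281559…
E_cross = (-3806/7269) / (2.13/7.565) = -1.8596…
E_cross < 0 ⇒ the goods are complements.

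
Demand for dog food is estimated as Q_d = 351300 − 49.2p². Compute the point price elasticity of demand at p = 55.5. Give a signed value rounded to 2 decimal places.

dQ_d/dp = −2·49.2·p = -5461.2. At p = 55.5, Q_d = 199751.7.
Ed = (dQ_d/dp)·(p/Q_d) = (-5461.2) × (55.5/199751.7) = -1.5173…

-1.52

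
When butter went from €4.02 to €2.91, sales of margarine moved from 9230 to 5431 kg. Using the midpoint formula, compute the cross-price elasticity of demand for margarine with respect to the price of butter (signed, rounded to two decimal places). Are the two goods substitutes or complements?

%ΔQ_{margarine} = (5431 − 9230)/avg = -3799/7330.5 = -0.518245…
%ΔP_{butter} = (2.91 − 4.02)/avg = -1.11/3.465 = -0.320346…
E_cross = (-3799/7330.5) / (-1.11/3.465) = 1.6177…
E_cross > 0 ⇒ the goods are substitutes.

1.62; substitutes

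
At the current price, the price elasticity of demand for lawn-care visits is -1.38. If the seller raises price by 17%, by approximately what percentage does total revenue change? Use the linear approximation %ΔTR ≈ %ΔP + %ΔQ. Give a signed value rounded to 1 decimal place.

%ΔQ ≈ Ed × %ΔP = (-1.38) × (+17%) = -23.4600%
%ΔTR ≈ %ΔP + %ΔQ = (+17%) + (-23.4600%) = -6.4600%

-6.5%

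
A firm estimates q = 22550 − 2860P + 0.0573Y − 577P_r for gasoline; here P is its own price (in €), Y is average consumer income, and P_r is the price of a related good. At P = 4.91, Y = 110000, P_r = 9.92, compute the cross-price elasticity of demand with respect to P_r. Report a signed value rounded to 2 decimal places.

At the given values, q = 22550 − 2860(4.91) + 0.0573(110000) − 577(9.92) = 9086.56.
∂q/∂P_r = -577.
E = (-577) × (9.92/9086.56) = -0.6299…

-0.63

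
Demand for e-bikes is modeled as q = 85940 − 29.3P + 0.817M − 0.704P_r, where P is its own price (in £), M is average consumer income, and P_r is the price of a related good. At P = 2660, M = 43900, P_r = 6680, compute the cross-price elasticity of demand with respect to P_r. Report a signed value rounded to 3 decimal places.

-0.120

At the given values, q = 85940 − 29.3(2660) + 0.817(43900) − 0.704(6680) = 39165.58.
∂q/∂P_r = -0.704.
E = (-0.704) × (6680/39165.58) = -0.12007…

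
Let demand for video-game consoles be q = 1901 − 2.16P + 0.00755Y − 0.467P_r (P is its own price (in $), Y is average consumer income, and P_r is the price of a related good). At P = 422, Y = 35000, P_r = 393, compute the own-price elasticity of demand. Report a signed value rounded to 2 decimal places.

At the given values, q = 1901 − 2.16(422) + 0.00755(35000) − 0.467(393) = 1070.199.
∂q/∂P = −2.16.
E = (-2.16) × (422/1070.199) = -0.8517…

-0.85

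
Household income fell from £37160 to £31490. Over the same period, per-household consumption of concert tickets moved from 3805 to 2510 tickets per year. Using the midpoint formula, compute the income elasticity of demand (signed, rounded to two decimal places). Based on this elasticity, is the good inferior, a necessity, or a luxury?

%ΔQ = (2510 − 3805)/[( 3805 + 2510)/2] = -1295/3157.5 = -0.410134…
%ΔIncome = (31490 − 37160)/[( 37160 + 31490)/2] = -5670/34325 = -0.165185…
E_income = (-1295/3157.5) / (-5670/34325) = 2.4828…
E_income > 1 ⇒ normal good, luxury.

2.48; luxury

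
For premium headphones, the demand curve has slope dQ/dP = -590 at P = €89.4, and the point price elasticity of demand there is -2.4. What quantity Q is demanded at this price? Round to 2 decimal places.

21977.50

Ed = (dQ/dP)·(P/Q) ⇒ Q = (dQ/dP)·P/Ed = (-590)·89.4/(-2.4) = 21977.5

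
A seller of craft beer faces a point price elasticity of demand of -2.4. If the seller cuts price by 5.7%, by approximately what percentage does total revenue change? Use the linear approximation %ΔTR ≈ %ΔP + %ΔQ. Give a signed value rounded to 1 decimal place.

+8.0%

%ΔQ ≈ Ed × %ΔP = (-2.4) × (-5.7%) = +13.6800%
%ΔTR ≈ %ΔP + %ΔQ = (-5.7%) + (+13.6800%) = +7.9800%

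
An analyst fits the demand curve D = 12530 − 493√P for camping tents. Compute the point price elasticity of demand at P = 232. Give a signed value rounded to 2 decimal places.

dD/dP = −493/(2√P) = -16.1835. At P = 232, D = 5020.85.
Ed = (dD/dP)·(P/D) = (-16.1835) × (232/5020.85) = -0.7477…

-0.75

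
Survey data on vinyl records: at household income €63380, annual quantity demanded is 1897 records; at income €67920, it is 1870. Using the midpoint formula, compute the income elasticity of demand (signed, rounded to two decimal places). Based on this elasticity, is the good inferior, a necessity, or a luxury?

-0.21; inferior

%ΔQ = (1870 − 1897)/[( 1897 + 1870)/2] = -27/1883.5 = -0.014335…
%ΔIncome = (67920 − 63380)/[( 63380 + 67920)/2] = 4540/65650 = 0.069154…
E_income = (-27/1883.5) / (4540/65650) = -0.2072…
E_income < 0 ⇒ inferior good.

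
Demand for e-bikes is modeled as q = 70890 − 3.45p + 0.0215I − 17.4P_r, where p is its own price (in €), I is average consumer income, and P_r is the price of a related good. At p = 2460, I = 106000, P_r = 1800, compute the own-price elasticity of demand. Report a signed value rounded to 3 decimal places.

At the given values, q = 70890 − 3.45(2460) + 0.0215(106000) − 17.4(1800) = 33362.
∂q/∂p = −3.45.
E = (-3.45) × (2460/33362) = -0.25439…

-0.254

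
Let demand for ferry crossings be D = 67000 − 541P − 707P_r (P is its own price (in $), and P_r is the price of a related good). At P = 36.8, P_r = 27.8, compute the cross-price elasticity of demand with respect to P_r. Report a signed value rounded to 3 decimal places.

-0.716

At the given values, D = 67000 − 541(36.8) − 707(27.8) = 27436.6.
∂D/∂P_r = -707.
E = (-707) × (27.8/27436.6) = -0.71636…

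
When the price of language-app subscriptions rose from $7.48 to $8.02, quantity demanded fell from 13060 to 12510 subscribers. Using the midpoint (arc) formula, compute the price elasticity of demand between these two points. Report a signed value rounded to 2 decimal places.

-0.62

%ΔQ = (12510 − 13060) / [(13060 + 12510)/2] = -550/12785 = -0.043019…
%ΔP = (8.02 − 7.48) / [(7.48 + 8.02)/2] = 0.54/7.75 = 0.069677…
Arc Ed = %ΔQ / %ΔP = (-550/12785) / (0.54/7.75) = -0.6174…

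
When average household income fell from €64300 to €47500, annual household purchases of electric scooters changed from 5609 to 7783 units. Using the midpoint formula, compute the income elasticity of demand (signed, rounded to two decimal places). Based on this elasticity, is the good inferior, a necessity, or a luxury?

-1.08; inferior

%ΔQ = (7783 − 5609)/[( 5609 + 7783)/2] = 2174/6696 = 0.324671…
%ΔIncome = (47500 − 64300)/[( 64300 + 47500)/2] = -16800/55900 = -0.300536…
E_income = (2174/6696) / (-16800/55900) = -1.0803…
E_income < 0 ⇒ inferior good.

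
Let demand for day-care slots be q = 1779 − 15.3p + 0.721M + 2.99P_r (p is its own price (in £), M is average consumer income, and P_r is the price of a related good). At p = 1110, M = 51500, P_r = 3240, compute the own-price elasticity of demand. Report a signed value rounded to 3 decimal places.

-0.537

At the given values, q = 1779 − 15.3(1110) + 0.721(51500) + 2.99(3240) = 31615.1.
∂q/∂p = −15.3.
E = (-15.3) × (1110/31615.1) = -0.53718…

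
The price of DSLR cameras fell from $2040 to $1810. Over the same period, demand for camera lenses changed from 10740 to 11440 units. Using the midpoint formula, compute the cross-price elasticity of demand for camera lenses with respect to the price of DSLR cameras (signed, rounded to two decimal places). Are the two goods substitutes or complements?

%ΔQ_{camera lenses} = (11440 − 10740)/avg = 700/11090 = 0.063119…
%ΔP_{DSLR cameras} = (1810 − 2040)/avg = -230/1925 = -0.119480…
E_cross = (700/11090) / (-230/1925) = -0.5282…
E_cross < 0 ⇒ the goods are complements.

-0.53; complements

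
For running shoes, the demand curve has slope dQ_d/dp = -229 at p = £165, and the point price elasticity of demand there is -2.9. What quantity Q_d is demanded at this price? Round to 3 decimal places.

13029.310

Ed = (dQ_d/dp)·(p/Q_d) ⇒ Q_d = (dQ_d/dp)·p/Ed = (-229)·165/(-2.9) = 13029.31034…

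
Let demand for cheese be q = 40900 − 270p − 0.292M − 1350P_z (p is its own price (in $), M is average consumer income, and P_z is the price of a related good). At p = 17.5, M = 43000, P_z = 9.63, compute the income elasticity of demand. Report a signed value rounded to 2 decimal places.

At the given values, q = 40900 − 270(17.5) − 0.292(43000) − 1350(9.63) = 10618.5.
∂q/∂M = -0.292.
E = (-0.292) × (43000/10618.5) = -1.1824…

-1.18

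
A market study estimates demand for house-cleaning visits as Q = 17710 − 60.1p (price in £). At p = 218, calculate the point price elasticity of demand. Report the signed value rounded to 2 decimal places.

dQ/dp = −60.1. At p = 218, Q = 17710 − 60.1(218) = 4608.2.
Ed = (dQ/dp)·(p/Q) = −60.1 × (218/4608.2) = -2.8431…

-2.84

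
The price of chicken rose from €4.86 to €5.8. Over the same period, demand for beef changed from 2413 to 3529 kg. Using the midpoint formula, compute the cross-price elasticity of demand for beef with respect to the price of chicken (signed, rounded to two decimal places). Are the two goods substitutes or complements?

%ΔQ_{beef} = (3529 − 2413)/avg = 1116/2971 = 0.375631…
%ΔP_{chicken} = (5.8 − 4.86)/avg = 0.94/5.33 = 0.176360…
E_cross = (1116/2971) / (0.94/5.33) = 2.1299…
E_cross > 0 ⇒ the goods are substitutes.

2.13; substitutes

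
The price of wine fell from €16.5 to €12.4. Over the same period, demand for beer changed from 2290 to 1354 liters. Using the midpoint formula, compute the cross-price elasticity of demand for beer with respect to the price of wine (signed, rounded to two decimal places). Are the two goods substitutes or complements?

%ΔQ_{beer} = (1354 − 2290)/avg = -936/1822 = -0.513721…
%ΔP_{wine} = (12.4 − 16.5)/avg = -4.1/14.45 = -0.283737…
E_cross = (-936/1822) / (-4.1/14.45) = 1.8105…
E_cross > 0 ⇒ the goods are substitutes.

1.81; substitutes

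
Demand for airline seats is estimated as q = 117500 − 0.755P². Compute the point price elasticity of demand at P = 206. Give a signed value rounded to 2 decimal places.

-0.75

dq/dP = −2·0.755·P = -311.06. At P = 206, q = 85460.82.
Ed = (dq/dP)·(P/q) = (-311.06) × (206/85460.82) = -0.7497…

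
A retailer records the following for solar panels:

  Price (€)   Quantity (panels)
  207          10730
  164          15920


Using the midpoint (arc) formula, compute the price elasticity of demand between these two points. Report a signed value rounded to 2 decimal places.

-1.68

%ΔQ = (15920 − 10730) / [(10730 + 15920)/2] = 5190/13325 = 0.389493…
%ΔP = (164 − 207) / [(207 + 164)/2] = -43/185.5 = -0.231805…
Arc Ed = %ΔQ / %ΔP = (5190/13325) / (-43/185.5) = -1.6802…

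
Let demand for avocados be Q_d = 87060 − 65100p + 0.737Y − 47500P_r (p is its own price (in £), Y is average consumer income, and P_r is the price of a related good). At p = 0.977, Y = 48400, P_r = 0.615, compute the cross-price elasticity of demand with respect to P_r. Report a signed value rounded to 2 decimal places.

At the given values, Q_d = 87060 − 65100(0.977) + 0.737(48400) − 47500(0.615) = 29915.6.
∂Q_d/∂P_r = -47500.
E = (-47500) × (0.615/29915.6) = -0.9764…

-0.98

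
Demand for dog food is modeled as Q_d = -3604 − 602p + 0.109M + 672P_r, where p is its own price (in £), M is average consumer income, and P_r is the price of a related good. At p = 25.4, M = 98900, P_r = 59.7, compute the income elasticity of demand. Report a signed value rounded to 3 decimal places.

At the given values, Q_d = -3604 − 602(25.4) + 0.109(98900) + 672(59.7) = 32003.7.
∂Q_d/∂M = 0.109.
E = (0.109) × (98900/32003.7) = 0.33683…

0.337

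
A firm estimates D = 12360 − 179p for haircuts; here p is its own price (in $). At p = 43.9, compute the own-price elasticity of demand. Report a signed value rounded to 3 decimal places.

At the given values, D = 12360 − 179(43.9) = 4501.9.
∂D/∂p = −179.
E = (-179) × (43.9/4501.9) = -1.74550…

-1.746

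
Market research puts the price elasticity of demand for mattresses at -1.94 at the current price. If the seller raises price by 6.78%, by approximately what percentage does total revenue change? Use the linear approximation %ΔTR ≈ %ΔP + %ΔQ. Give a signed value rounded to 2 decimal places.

-6.37%

%ΔQ ≈ Ed × %ΔP = (-1.94) × (+6.78%) = -13.1532%
%ΔTR ≈ %ΔP + %ΔQ = (+6.78%) + (-13.1532%) = -6.3732%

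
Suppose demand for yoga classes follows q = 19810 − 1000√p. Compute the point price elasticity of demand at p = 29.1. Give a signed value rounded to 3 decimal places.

dq/dp = −1000/(2√p) = -92.688. At p = 29.1, q = 14415.6.
Ed = (dq/dp)·(p/q) = (-92.688) × (29.1/14415.6) = -0.18710…

-0.187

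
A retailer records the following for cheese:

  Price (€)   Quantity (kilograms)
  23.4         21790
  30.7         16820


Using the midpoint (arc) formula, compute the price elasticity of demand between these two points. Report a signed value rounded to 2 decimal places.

%ΔQ = (16820 − 21790) / [(21790 + 16820)/2] = -4970/19305 = -0.257446…
%ΔP = (30.7 − 23.4) / [(23.4 + 30.7)/2] = 7.3/27.05 = 0.269870…
Arc Ed = %ΔQ / %ΔP = (-4970/19305) / (7.3/27.05) = -0.9539…

-0.95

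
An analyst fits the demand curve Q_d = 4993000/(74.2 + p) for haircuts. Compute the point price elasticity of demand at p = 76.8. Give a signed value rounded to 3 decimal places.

-0.509

dQ_d/dp = −4993000/(74.2 + p)² = -218.982. At p = 76.8, Q_d = 33066.2.
Ed = (dQ_d/dp)·(p/Q_d) = (-218.982) × (76.8/33066.2) = -0.50860…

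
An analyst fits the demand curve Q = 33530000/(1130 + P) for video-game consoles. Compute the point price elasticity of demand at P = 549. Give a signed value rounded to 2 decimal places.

dQ/dP = −33530000/(1130 + P)² = -11.8941. At P = 549, Q = 19970.2.
Ed = (dQ/dP)·(P/Q) = (-11.8941) × (549/19970.2) = -0.3269…

-0.33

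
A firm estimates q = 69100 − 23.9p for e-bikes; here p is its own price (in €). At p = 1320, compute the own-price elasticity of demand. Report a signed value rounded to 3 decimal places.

-0.840

At the given values, q = 69100 − 23.9(1320) = 37552.
∂q/∂p = −23.9.
E = (-23.9) × (1320/37552) = -0.84011…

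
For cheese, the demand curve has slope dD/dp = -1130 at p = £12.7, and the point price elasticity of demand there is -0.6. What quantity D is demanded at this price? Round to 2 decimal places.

23918.33

Ed = (dD/dp)·(p/D) ⇒ D = (dD/dp)·p/Ed = (-1130)·12.7/(-0.6) = 23918.3333…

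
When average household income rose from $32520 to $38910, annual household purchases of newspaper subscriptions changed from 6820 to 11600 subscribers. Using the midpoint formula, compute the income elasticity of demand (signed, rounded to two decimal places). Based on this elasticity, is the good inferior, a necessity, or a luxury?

%ΔQ = (11600 − 6820)/[( 6820 + 11600)/2] = 4780/9210 = 0.519001…
%ΔIncome = (38910 − 32520)/[( 32520 + 38910)/2] = 6390/35715 = 0.178916…
E_income = (4780/9210) / (6390/35715) = 2.9008…
E_income > 1 ⇒ normal good, luxury.

2.90; luxury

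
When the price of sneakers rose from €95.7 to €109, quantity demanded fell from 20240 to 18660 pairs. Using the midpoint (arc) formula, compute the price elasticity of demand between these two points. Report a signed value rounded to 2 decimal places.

-0.63

%ΔQ = (18660 − 20240) / [(20240 + 18660)/2] = -1580/19450 = -0.081233…
%ΔP = (109 − 95.7) / [(95.7 + 109)/2] = 13.3/102.35 = 0.129946…
Arc Ed = %ΔQ / %ΔP = (-1580/19450) / (13.3/102.35) = -0.6251…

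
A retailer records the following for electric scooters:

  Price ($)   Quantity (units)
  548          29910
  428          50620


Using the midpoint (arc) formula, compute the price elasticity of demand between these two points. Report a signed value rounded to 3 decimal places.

-2.092

%ΔQ = (50620 − 29910) / [(29910 + 50620)/2] = 20710/40265 = 0.514342…
%ΔP = (428 − 548) / [(548 + 428)/2] = -120/488 = -0.245901…
Arc Ed = %ΔQ / %ΔP = (20710/40265) / (-120/488) = -2.09165…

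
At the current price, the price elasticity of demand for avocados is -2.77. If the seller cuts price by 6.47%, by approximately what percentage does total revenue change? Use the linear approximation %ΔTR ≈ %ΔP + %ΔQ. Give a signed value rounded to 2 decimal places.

+11.45%

%ΔQ ≈ Ed × %ΔP = (-2.77) × (-6.47%) = +17.9219%
%ΔTR ≈ %ΔP + %ΔQ = (-6.47%) + (+17.9219%) = +11.4519%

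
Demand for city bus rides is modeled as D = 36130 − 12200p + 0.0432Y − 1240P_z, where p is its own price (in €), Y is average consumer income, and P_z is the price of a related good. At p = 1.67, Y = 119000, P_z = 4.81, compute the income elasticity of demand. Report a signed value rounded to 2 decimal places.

At the given values, D = 36130 − 12200(1.67) + 0.0432(119000) − 1240(4.81) = 14932.4.
∂D/∂Y = 0.0432.
E = (0.0432) × (119000/14932.4) = 0.3442…

0.34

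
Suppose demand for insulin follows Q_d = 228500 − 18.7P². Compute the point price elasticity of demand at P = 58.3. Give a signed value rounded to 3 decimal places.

-0.771

dQ_d/dP = −2·18.7·P = -2180.42. At P = 58.3, Q_d = 164940.757.
Ed = (dQ_d/dP)·(P/Q_d) = (-2180.42) × (58.3/164940.757) = -0.77069…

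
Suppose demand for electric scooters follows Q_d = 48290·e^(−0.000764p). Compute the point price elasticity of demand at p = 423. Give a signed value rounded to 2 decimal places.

-0.32

dQ_d/dp = −0.000764·Q_d = -26.7054. At p = 423, Q_d = 34954.7.
Ed = (dQ_d/dp)·(p/Q_d) = (-26.7054) × (423/34954.7) = -0.3231…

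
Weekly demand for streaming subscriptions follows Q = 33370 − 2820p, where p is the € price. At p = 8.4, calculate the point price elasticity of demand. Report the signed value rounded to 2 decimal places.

dQ/dp = −2820. At p = 8.4, Q = 33370 − 2820(8.4) = 9682.
Ed = (dQ/dp)·(p/Q) = −2820 × (8.4/9682) = -2.4466…

-2.45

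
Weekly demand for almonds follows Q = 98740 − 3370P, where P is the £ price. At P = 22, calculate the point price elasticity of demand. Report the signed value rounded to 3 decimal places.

dQ/dP = −3370. At P = 22, Q = 98740 − 3370(22) = 24600.
Ed = (dQ/dP)·(P/Q) = −3370 × (22/24600) = -3.01382…

-3.014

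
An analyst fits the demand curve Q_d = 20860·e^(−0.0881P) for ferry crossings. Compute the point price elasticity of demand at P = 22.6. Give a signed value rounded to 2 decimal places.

-1.99

dQ_d/dP = −0.0881·Q_d = -250.948. At P = 22.6, Q_d = 2848.45.
Ed = (dQ_d/dP)·(P/Q_d) = (-250.948) × (22.6/2848.45) = -1.9910…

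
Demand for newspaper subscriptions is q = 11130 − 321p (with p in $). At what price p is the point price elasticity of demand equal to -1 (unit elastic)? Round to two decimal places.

Ed = −321p/(11130 − 321p). Set this equal to -1:
321p = 1·(11130 − 321p) ⇒ 321p(1 + 1) = 1·11130
p = 1·11130 / (321·2) = 17.3364…

17.34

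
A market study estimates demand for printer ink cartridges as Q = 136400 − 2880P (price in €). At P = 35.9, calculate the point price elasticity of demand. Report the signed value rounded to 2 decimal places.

-3.13

dQ/dP = −2880. At P = 35.9, Q = 136400 − 2880(35.9) = 33008.
Ed = (dQ/dP)·(P/Q) = −2880 × (35.9/33008) = -3.1323…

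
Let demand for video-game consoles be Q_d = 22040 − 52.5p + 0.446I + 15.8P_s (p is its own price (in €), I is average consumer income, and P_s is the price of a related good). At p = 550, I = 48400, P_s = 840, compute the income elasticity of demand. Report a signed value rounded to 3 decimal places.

0.770

At the given values, Q_d = 22040 − 52.5(550) + 0.446(48400) + 15.8(840) = 28023.4.
∂Q_d/∂I = 0.446.
E = (0.446) × (48400/28023.4) = 0.77029…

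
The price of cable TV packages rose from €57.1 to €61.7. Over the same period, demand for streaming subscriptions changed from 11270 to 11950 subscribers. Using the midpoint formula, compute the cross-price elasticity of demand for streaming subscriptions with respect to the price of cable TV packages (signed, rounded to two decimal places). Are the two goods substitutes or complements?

0.76; substitutes

%ΔQ_{streaming subscriptions} = (11950 − 11270)/avg = 680/11610 = 0.058570…
%ΔP_{cable TV packages} = (61.7 − 57.1)/avg = 4.6/59.4 = 0.077441…
E_cross = (680/11610) / (4.6/59.4) = 0.7563…
E_cross > 0 ⇒ the goods are substitutes.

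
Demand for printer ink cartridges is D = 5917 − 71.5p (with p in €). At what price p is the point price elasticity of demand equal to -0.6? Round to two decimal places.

31.03

Ed = −71.5p/(5917 − 71.5p). Set this equal to -0.6:
71.5p = 0.6·(5917 − 71.5p) ⇒ 71.5p(1 + 0.6) = 0.6·5917
p = 0.6·5917 / (71.5·1.6) = 31.0332…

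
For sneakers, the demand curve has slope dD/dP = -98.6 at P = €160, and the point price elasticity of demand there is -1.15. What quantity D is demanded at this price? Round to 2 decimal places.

Ed = (dD/dP)·(P/D) ⇒ D = (dD/dP)·P/Ed = (-98.6)·160/(-1.15) = 13718.2608…

13718.26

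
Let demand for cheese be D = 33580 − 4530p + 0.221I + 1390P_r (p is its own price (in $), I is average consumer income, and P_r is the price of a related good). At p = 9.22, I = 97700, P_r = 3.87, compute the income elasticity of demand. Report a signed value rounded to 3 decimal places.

1.149

At the given values, D = 33580 − 4530(9.22) + 0.221(97700) + 1390(3.87) = 18784.4.
∂D/∂I = 0.221.
E = (0.221) × (97700/18784.4) = 1.14944…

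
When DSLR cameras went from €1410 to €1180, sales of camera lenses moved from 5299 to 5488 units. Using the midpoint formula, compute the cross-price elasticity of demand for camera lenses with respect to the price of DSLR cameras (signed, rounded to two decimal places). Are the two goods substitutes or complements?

%ΔQ_{camera lenses} = (5488 − 5299)/avg = 189/5393.5 = 0.035042…
%ΔP_{DSLR cameras} = (1180 − 1410)/avg = -230/1295 = -0.177606…
E_cross = (189/5393.5) / (-230/1295) = -0.1973…
E_cross < 0 ⇒ the goods are complements.

-0.20; complements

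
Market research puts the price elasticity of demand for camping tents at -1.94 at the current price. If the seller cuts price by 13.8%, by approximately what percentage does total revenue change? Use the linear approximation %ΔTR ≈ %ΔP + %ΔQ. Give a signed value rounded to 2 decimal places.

%ΔQ ≈ Ed × %ΔP = (-1.94) × (-13.8%) = +26.7720%
%ΔTR ≈ %ΔP + %ΔQ = (-13.8%) + (+26.7720%) = +12.9720%

+12.97%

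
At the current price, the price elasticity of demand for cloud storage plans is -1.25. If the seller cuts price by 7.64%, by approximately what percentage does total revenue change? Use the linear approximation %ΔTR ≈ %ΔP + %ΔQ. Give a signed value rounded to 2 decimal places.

%ΔQ ≈ Ed × %ΔP = (-1.25) × (-7.64%) = +9.5500%
%ΔTR ≈ %ΔP + %ΔQ = (-7.64%) + (+9.5500%) = +1.9100%

+1.91%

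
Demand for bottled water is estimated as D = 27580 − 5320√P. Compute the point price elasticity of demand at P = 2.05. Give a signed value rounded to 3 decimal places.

dD/dP = −5320/(2√P) = -1857.82. At P = 2.05, D = 19962.9.
Ed = (dD/dP)·(P/D) = (-1857.82) × (2.05/19962.9) = -0.19078…

-0.191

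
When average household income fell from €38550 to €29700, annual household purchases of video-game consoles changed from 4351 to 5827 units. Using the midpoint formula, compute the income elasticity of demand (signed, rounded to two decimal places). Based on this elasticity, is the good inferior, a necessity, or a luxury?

-1.12; inferior

%ΔQ = (5827 − 4351)/[( 4351 + 5827)/2] = 1476/5089 = 0.290037…
%ΔIncome = (29700 − 38550)/[( 38550 + 29700)/2] = -8850/34125 = -0.259340…
E_income = (1476/5089) / (-8850/34125) = -1.1183…
E_income < 0 ⇒ inferior good.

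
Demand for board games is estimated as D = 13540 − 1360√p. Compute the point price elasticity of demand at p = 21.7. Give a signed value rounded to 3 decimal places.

-0.440

dD/dp = −1360/(2√p) = -145.975. At p = 21.7, D = 7204.68.
Ed = (dD/dp)·(p/D) = (-145.975) × (21.7/7204.68) = -0.43966…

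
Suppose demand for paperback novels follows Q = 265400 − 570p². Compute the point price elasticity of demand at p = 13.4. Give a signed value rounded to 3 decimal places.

-1.255

dQ/dp = −2·570·p = -15276. At p = 13.4, Q = 163050.8.
Ed = (dQ/dp)·(p/Q) = (-15276) × (13.4/163050.8) = -1.25542…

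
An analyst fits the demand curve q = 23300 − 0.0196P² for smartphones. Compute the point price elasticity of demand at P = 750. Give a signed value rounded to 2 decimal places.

-1.80

dq/dP = −2·0.0196·P = -29.4. At P = 750, q = 12275.
Ed = (dq/dP)·(P/q) = (-29.4) × (750/12275) = -1.7963…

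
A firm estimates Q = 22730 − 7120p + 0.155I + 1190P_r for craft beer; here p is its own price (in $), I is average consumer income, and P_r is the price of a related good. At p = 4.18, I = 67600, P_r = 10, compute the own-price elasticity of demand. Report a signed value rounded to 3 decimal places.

At the given values, Q = 22730 − 7120(4.18) + 0.155(67600) + 1190(10) = 15346.4.
∂Q/∂p = −7120.
E = (-7120) × (4.18/15346.4) = -1.93932…

-1.939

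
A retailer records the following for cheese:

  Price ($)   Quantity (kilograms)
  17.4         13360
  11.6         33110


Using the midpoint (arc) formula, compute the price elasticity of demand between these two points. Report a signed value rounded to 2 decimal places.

%ΔQ = (33110 − 13360) / [(13360 + 33110)/2] = 19750/23235 = 0.850010…
%ΔP = (11.6 − 17.4) / [(17.4 + 11.6)/2] = -5.8/14.5 = -0.4
Arc Ed = %ΔQ / %ΔP = (19750/23235) / (-5.8/14.5) = -2.1250…

-2.13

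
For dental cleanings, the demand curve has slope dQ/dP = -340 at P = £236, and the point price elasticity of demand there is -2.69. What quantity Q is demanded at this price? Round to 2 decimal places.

29829.00

Ed = (dQ/dP)·(P/Q) ⇒ Q = (dQ/dP)·P/Ed = (-340)·236/(-2.69) = 29828.9962…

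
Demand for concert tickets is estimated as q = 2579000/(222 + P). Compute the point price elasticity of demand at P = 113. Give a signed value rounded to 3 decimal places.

-0.337

dq/dP = −2579000/(222 + P)² = -22.9806. At P = 113, q = 7698.51.
Ed = (dq/dP)·(P/q) = (-22.9806) × (113/7698.51) = -0.33731…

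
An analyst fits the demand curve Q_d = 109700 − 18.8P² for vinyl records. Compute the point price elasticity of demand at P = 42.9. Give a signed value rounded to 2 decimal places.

-0.92

dQ_d/dP = −2·18.8·P = -1613.04. At P = 42.9, Q_d = 75100.292.
Ed = (dQ_d/dP)·(P/Q_d) = (-1613.04) × (42.9/75100.292) = -0.9214…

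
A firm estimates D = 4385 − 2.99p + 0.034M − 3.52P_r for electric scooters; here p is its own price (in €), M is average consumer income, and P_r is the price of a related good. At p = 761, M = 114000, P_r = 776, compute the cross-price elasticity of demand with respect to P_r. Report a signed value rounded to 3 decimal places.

At the given values, D = 4385 − 2.99(761) + 0.034(114000) − 3.52(776) = 3254.09.
∂D/∂P_r = -3.52.
E = (-3.52) × (776/3254.09) = -0.83941…

-0.839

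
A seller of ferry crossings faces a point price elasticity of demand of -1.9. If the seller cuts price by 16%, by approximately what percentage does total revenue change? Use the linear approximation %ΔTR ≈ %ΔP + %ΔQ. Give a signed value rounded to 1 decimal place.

+14.4%

%ΔQ ≈ Ed × %ΔP = (-1.9) × (-16%) = +30.4000%
%ΔTR ≈ %ΔP + %ΔQ = (-16%) + (+30.4000%) = +14.4000%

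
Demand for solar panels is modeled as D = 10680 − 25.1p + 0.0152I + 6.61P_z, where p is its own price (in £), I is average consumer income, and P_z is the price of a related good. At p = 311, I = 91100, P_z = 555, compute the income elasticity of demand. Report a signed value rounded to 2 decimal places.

0.17

At the given values, D = 10680 − 25.1(311) + 0.0152(91100) + 6.61(555) = 7927.17.
∂D/∂I = 0.0152.
E = (0.0152) × (91100/7927.17) = 0.1746…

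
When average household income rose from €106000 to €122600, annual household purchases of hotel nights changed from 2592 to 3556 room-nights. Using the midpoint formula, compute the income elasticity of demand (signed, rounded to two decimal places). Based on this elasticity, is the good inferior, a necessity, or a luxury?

2.16; luxury

%ΔQ = (3556 − 2592)/[( 2592 + 3556)/2] = 964/3074 = 0.313597…
%ΔIncome = (122600 − 106000)/[( 106000 + 122600)/2] = 16600/114300 = 0.145231…
E_income = (964/3074) / (16600/114300) = 2.1592…
E_income > 1 ⇒ normal good, luxury.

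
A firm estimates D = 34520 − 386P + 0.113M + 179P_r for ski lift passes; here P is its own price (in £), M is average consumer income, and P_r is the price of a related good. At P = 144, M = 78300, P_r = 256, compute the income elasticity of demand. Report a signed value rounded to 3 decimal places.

0.263

At the given values, D = 34520 − 386(144) + 0.113(78300) + 179(256) = 33607.9.
∂D/∂M = 0.113.
E = (0.113) × (78300/33607.9) = 0.26326…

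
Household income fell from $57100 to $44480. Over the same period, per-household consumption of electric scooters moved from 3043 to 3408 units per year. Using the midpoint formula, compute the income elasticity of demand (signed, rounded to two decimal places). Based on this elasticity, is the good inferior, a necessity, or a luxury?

%ΔQ = (3408 − 3043)/[( 3043 + 3408)/2] = 365/3225.5 = 0.113160…
%ΔIncome = (44480 − 57100)/[( 57100 + 44480)/2] = -12620/50790 = -0.248474…
E_income = (365/3225.5) / (-12620/50790) = -0.4554…
E_income < 0 ⇒ inferior good.

-0.46; inferior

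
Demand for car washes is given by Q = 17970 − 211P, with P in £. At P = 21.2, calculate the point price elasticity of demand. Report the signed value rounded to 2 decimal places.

-0.33

dQ/dP = −211. At P = 21.2, Q = 17970 − 211(21.2) = 13496.8.
Ed = (dQ/dP)·(P/Q) = −211 × (21.2/13496.8) = -0.3314…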